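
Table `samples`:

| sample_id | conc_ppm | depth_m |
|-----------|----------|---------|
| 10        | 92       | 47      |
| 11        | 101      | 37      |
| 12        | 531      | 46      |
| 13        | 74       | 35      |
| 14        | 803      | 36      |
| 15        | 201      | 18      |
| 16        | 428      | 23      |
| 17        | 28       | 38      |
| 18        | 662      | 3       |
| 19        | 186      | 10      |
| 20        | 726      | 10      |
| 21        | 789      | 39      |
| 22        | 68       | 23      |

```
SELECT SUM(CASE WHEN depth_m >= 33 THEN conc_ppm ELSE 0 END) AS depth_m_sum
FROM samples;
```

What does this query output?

2418

sample_id=10: ✓ → 92
sample_id=11: ✓ → 101
sample_id=12: ✓ → 531
sample_id=13: ✓ → 74
sample_id=14: ✓ → 803
sample_id=15: ✗
sample_id=16: ✗
sample_id=17: ✓ → 28
sample_id=18: ✗
sample_id=19: ✗
sample_id=20: ✗
sample_id=21: ✓ → 789
sample_id=22: ✗
depth_m_sum = 92 + 101 + 531 + 74 + 803 + 28 + 789 = 2418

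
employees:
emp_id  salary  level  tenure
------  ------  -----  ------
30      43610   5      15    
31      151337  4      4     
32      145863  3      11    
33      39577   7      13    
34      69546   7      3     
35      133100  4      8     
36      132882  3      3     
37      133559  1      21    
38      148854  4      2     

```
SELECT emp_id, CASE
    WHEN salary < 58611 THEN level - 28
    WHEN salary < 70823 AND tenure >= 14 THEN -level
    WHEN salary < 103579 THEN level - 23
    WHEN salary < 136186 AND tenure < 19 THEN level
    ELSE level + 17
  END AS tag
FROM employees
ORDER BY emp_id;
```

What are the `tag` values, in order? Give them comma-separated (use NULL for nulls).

emp_id=30: salary < 58611 → -23
emp_id=31: ELSE → 21
emp_id=32: ELSE → 20
emp_id=33: salary < 58611 → -21
emp_id=34: salary < 103579 → -16
emp_id=35: salary < 136186 AND tenure < 19 → 4
emp_id=36: salary < 136186 AND tenure < 19 → 3
emp_id=37: ELSE → 18
emp_id=38: ELSE → 21

-23, 21, 20, -21, -16, 4, 3, 18, 21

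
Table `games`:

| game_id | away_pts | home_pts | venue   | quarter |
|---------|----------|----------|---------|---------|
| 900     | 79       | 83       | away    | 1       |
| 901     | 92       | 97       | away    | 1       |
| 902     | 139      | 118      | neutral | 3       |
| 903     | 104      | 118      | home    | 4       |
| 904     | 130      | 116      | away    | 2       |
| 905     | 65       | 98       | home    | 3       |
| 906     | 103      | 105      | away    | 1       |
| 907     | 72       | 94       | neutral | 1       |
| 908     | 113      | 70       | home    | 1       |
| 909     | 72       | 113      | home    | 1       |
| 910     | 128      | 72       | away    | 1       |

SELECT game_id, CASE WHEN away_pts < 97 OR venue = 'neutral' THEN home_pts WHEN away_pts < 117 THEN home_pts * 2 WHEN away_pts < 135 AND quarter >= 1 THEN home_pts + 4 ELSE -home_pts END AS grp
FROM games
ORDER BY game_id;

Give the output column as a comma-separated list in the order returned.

game_id=900: away_pts < 97 OR venue = 'neutral' → 83
game_id=901: away_pts < 97 OR venue = 'neutral' → 97
game_id=902: away_pts < 97 OR venue = 'neutral' → 118
game_id=903: away_pts < 117 → 236
game_id=904: away_pts < 135 AND quarter >= 1 → 120
game_id=905: away_pts < 97 OR venue = 'neutral' → 98
game_id=906: away_pts < 117 → 210
game_id=907: away_pts < 97 OR venue = 'neutral' → 94
game_id=908: away_pts < 117 → 140
game_id=909: away_pts < 97 OR venue = 'neutral' → 113
game_id=910: away_pts < 135 AND quarter >= 1 → 76

83, 97, 118, 236, 120, 98, 210, 94, 140, 113, 76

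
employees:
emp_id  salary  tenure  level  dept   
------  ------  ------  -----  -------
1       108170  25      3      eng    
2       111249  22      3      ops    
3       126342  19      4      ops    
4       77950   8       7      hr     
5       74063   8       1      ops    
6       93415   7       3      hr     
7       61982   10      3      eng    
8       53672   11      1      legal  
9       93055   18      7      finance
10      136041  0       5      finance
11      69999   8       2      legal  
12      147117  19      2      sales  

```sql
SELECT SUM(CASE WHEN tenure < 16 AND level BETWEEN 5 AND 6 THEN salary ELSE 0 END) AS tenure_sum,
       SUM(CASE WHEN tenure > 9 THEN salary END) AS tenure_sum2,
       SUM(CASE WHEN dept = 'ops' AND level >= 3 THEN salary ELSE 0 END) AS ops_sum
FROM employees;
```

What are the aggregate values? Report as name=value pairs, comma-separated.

tenure_sum=136041, tenure_sum2=701587, ops_sum=237591

[tenure_sum: tenure < 16 AND level BETWEEN 5 AND 6]
emp_id=1: ✗
emp_id=2: ✗
emp_id=3: ✗
emp_id=4: ✗
emp_id=5: ✗
emp_id=6: ✗
emp_id=7: ✗
emp_id=8: ✗
emp_id=9: ✗
emp_id=10: ✓ → 136041
emp_id=11: ✗
emp_id=12: ✗
tenure_sum = 136041
—
[tenure_sum2: tenure > 9]
emp_id=1: ✓ → 108170
emp_id=2: ✓ → 111249
emp_id=3: ✓ → 126342
emp_id=4: ✗
emp_id=5: ✗
emp_id=6: ✗
emp_id=7: ✓ → 61982
emp_id=8: ✓ → 53672
emp_id=9: ✓ → 93055
emp_id=10: ✗
emp_id=11: ✗
emp_id=12: ✓ → 147117
tenure_sum2 = 108170 + 111249 + 126342 + 61982 + 53672 + 93055 + 147117 = 701587
—
[ops_sum: dept = 'ops' AND level >= 3]
emp_id=1: ✗
emp_id=2: ✓ → 111249
emp_id=3: ✓ → 126342
emp_id=4: ✗
emp_id=5: ✗
emp_id=6: ✗
emp_id=7: ✗
emp_id=8: ✗
emp_id=9: ✗
emp_id=10: ✗
emp_id=11: ✗
emp_id=12: ✗
ops_sum = 111249 + 126342 = 237591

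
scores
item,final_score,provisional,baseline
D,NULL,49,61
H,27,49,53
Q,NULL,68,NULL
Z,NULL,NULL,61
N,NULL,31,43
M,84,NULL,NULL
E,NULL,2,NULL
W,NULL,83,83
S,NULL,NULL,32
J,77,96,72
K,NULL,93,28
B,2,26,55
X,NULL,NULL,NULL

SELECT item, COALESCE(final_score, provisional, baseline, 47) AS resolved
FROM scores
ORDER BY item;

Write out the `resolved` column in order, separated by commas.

2, 49, 2, 27, 77, 93, 84, 31, 68, 32, 83, 47, 61

item=B: final_score=2 → 2
item=D: final_score=NULL, provisional=49 → 49
item=E: final_score=NULL, provisional=2 → 2
item=H: final_score=27 → 27
item=J: final_score=77 → 77
item=K: final_score=NULL, provisional=93 → 93
item=M: final_score=84 → 84
item=N: final_score=NULL, provisional=31 → 31
item=Q: final_score=NULL, provisional=68 → 68
item=S: final_score=NULL, provisional=NULL, baseline=32 → 32
item=W: final_score=NULL, provisional=83 → 83
item=X: final_score=NULL, provisional=NULL, baseline=NULL, → literal 47 → 47
item=Z: final_score=NULL, provisional=NULL, baseline=61 → 61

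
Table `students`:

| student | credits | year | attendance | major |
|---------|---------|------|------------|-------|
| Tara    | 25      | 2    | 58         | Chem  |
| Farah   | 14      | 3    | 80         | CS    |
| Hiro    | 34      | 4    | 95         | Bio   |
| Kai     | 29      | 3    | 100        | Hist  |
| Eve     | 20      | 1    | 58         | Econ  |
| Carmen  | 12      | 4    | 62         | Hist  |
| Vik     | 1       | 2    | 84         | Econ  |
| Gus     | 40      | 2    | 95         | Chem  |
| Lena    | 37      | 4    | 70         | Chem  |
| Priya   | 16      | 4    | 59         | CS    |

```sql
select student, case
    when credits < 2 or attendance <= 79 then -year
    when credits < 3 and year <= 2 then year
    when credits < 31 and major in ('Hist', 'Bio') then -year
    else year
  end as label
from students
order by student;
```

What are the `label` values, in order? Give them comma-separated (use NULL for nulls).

-4, -1, 3, 2, 4, -3, -4, -4, -2, -2

student=Carmen: credits < 2 or attendance <= 79 → -4
student=Eve: credits < 2 or attendance <= 79 → -1
student=Farah: ELSE → 3
student=Gus: ELSE → 2
student=Hiro: ELSE → 4
student=Kai: credits < 31 and major in ('Hist', 'Bio') → -3
student=Lena: credits < 2 or attendance <= 79 → -4
student=Priya: credits < 2 or attendance <= 79 → -4
student=Tara: credits < 2 or attendance <= 79 → -2
student=Vik: credits < 2 or attendance <= 79 → -2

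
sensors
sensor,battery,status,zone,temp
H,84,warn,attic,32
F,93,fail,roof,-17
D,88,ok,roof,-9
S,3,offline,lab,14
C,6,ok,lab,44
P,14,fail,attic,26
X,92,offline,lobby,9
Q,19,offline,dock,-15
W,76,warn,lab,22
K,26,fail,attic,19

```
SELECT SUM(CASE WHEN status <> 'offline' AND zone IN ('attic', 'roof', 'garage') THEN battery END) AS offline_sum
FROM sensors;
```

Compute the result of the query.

305

sensor=H: ✓ → 84
sensor=F: ✓ → 93
sensor=D: ✓ → 88
sensor=S: ✗
sensor=C: ✗
sensor=P: ✓ → 14
sensor=X: ✗
sensor=Q: ✗
sensor=W: ✗
sensor=K: ✓ → 26
offline_sum = 84 + 93 + 88 + 14 + 26 = 305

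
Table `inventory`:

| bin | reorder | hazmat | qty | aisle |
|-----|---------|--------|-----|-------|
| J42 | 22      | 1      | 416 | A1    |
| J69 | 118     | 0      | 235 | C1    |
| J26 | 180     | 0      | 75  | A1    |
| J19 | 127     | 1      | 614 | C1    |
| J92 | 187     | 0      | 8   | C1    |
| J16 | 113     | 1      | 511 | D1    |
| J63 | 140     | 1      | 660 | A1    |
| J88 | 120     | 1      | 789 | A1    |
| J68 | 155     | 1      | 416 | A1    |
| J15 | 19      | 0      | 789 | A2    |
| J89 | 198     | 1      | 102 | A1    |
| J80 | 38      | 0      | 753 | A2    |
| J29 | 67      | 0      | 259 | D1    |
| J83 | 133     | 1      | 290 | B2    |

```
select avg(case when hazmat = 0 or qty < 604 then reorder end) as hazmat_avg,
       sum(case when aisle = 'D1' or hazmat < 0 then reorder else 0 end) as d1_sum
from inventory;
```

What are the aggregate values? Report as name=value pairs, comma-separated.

hazmat_avg=111.8181818182, d1_sum=180

[hazmat_avg: hazmat = 0 or qty < 604]
bin=J42: ✓ → 22
bin=J69: ✓ → 118
bin=J26: ✓ → 180
bin=J19: ✗
bin=J92: ✓ → 187
bin=J16: ✓ → 113
bin=J63: ✗
bin=J88: ✗
bin=J68: ✓ → 155
bin=J15: ✓ → 19
bin=J89: ✓ → 198
bin=J80: ✓ → 38
bin=J29: ✓ → 67
bin=J83: ✓ → 133
hazmat_avg = (22 + 118 + 180 + 187 + 113 + 155 + 19 + 198 + 38 + 67 + 133) / 11 = 111.8181818182
—
[d1_sum: aisle = 'D1' or hazmat < 0]
bin=J42: ✗
bin=J69: ✗
bin=J26: ✗
bin=J19: ✗
bin=J92: ✗
bin=J16: ✓ → 113
bin=J63: ✗
bin=J88: ✗
bin=J68: ✗
bin=J15: ✗
bin=J89: ✗
bin=J80: ✗
bin=J29: ✓ → 67
bin=J83: ✗
d1_sum = 113 + 67 = 180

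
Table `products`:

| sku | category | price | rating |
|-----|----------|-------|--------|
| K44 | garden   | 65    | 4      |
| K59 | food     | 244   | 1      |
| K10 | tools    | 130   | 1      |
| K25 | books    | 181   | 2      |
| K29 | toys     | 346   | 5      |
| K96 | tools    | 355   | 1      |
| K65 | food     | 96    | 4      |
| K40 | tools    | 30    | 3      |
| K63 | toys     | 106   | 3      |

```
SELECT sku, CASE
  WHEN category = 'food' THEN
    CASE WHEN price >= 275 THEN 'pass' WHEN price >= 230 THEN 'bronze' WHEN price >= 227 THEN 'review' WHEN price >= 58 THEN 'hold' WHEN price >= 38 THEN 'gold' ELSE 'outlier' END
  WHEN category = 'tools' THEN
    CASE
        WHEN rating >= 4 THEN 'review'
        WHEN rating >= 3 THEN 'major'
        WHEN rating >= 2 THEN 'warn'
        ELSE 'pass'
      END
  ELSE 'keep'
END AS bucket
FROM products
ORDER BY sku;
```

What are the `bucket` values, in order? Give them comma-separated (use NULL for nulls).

sku=K10: category='tools' → inner[ELSE] → pass
sku=K25: category='books' → outer ELSE → keep
sku=K29: category='toys' → outer ELSE → keep
sku=K40: category='tools' → inner[rating >= 3] → major
sku=K44: category='garden' → outer ELSE → keep
sku=K59: category='food' → inner[price >= 230] → bronze
sku=K63: category='toys' → outer ELSE → keep
sku=K65: category='food' → inner[price >= 58] → hold
sku=K96: category='tools' → inner[ELSE] → pass

pass, keep, keep, major, keep, bronze, keep, hold, pass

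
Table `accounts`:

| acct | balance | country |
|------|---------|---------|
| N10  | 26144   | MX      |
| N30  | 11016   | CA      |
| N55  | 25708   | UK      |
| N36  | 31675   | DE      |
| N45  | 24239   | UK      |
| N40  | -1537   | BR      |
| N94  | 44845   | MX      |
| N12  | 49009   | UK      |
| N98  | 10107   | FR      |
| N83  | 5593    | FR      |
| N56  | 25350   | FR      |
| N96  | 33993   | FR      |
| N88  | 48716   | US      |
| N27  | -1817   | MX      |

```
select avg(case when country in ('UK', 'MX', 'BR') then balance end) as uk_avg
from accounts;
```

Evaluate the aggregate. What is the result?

23798.7142857143

acct=N10: ✓ → 26144
acct=N30: ✗
acct=N55: ✓ → 25708
acct=N36: ✗
acct=N45: ✓ → 24239
acct=N40: ✓ → -1537
acct=N94: ✓ → 44845
acct=N12: ✓ → 49009
acct=N98: ✗
acct=N83: ✗
acct=N56: ✗
acct=N96: ✗
acct=N88: ✗
acct=N27: ✓ → -1817
uk_avg = (26144 + 25708 + 24239 + -1537 + 44845 + 49009 + -1817) / 7 = 23798.7142857143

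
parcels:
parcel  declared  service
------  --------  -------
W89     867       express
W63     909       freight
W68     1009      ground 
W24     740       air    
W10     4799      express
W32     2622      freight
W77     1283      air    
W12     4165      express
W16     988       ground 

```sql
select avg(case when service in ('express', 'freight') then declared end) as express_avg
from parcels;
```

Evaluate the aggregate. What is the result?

2672.4

parcel=W89: ✓ → 867
parcel=W63: ✓ → 909
parcel=W68: ✗
parcel=W24: ✗
parcel=W10: ✓ → 4799
parcel=W32: ✓ → 2622
parcel=W77: ✗
parcel=W12: ✓ → 4165
parcel=W16: ✗
express_avg = (867 + 909 + 4799 + 2622 + 4165) / 5 = 2672.4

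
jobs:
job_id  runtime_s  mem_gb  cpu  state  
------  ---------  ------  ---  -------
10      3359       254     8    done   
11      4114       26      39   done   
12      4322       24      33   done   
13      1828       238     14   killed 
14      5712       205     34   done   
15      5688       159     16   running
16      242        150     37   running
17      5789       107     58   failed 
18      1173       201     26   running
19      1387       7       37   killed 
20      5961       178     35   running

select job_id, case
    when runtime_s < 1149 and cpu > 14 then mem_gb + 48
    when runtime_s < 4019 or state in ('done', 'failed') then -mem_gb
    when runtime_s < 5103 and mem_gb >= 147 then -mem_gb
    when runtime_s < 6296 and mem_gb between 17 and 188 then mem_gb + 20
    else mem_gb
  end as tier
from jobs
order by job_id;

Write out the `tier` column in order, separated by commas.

job_id=10: runtime_s < 4019 or state in ('done', 'failed') → -254
job_id=11: runtime_s < 4019 or state in ('done', 'failed') → -26
job_id=12: runtime_s < 4019 or state in ('done', 'failed') → -24
job_id=13: runtime_s < 4019 or state in ('done', 'failed') → -238
job_id=14: runtime_s < 4019 or state in ('done', 'failed') → -205
job_id=15: runtime_s < 6296 and mem_gb between 17 and 188 → 179
job_id=16: runtime_s < 1149 and cpu > 14 → 198
job_id=17: runtime_s < 4019 or state in ('done', 'failed') → -107
job_id=18: runtime_s < 4019 or state in ('done', 'failed') → -201
job_id=19: runtime_s < 4019 or state in ('done', 'failed') → -7
job_id=20: runtime_s < 6296 and mem_gb between 17 and 188 → 198

-254, -26, -24, -238, -205, 179, 198, -107, -201, -7, 198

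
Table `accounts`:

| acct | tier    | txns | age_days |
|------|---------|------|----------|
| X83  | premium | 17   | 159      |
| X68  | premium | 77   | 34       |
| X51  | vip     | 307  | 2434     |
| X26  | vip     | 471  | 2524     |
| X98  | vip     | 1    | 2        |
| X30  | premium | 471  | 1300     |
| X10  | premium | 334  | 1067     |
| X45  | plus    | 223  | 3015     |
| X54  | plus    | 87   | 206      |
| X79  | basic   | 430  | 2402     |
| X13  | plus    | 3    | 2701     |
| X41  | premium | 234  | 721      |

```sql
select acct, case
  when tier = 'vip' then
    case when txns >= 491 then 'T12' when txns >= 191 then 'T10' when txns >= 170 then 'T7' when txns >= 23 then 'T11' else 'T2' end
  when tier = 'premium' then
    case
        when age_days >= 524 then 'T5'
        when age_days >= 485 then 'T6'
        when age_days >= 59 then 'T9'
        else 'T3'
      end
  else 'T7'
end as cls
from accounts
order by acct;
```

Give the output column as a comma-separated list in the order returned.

acct=X10: tier='premium' → inner[age_days >= 524] → T5
acct=X13: tier='plus' → outer ELSE → T7
acct=X26: tier='vip' → inner[txns >= 191] → T10
acct=X30: tier='premium' → inner[age_days >= 524] → T5
acct=X41: tier='premium' → inner[age_days >= 524] → T5
acct=X45: tier='plus' → outer ELSE → T7
acct=X51: tier='vip' → inner[txns >= 191] → T10
acct=X54: tier='plus' → outer ELSE → T7
acct=X68: tier='premium' → inner[ELSE] → T3
acct=X79: tier='basic' → outer ELSE → T7
acct=X83: tier='premium' → inner[age_days >= 59] → T9
acct=X98: tier='vip' → inner[ELSE] → T2

T5, T7, T10, T5, T5, T7, T10, T7, T3, T7, T9, T2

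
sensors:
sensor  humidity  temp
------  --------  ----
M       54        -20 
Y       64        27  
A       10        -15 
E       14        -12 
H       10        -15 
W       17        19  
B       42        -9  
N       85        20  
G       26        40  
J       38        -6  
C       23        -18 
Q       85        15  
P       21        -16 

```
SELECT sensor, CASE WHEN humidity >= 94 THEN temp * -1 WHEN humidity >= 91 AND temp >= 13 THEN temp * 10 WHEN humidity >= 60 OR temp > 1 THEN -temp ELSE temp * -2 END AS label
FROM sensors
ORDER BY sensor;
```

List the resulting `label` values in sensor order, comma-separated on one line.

30, 18, 36, 24, -40, 30, 12, 40, -20, 32, -15, -19, -27

sensor=A: ELSE → 30
sensor=B: ELSE → 18
sensor=C: ELSE → 36
sensor=E: ELSE → 24
sensor=G: humidity >= 60 OR temp > 1 → -40
sensor=H: ELSE → 30
sensor=J: ELSE → 12
sensor=M: ELSE → 40
sensor=N: humidity >= 60 OR temp > 1 → -20
sensor=P: ELSE → 32
sensor=Q: humidity >= 60 OR temp > 1 → -15
sensor=W: humidity >= 60 OR temp > 1 → -19
sensor=Y: humidity >= 60 OR temp > 1 → -27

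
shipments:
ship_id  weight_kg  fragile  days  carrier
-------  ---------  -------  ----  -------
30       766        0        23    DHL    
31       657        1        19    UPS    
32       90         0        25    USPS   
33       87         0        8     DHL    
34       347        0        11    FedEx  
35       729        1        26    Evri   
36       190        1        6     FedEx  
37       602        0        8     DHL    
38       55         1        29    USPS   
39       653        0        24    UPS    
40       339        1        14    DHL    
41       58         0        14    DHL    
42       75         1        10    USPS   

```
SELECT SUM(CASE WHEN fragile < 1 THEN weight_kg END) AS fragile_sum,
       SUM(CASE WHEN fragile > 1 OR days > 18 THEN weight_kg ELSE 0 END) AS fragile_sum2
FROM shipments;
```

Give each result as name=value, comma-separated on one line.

[fragile_sum: fragile < 1]
ship_id=30: ✓ → 766
ship_id=31: ✗
ship_id=32: ✓ → 90
ship_id=33: ✓ → 87
ship_id=34: ✓ → 347
ship_id=35: ✗
ship_id=36: ✗
ship_id=37: ✓ → 602
ship_id=38: ✗
ship_id=39: ✓ → 653
ship_id=40: ✗
ship_id=41: ✓ → 58
ship_id=42: ✗
fragile_sum = 766 + 90 + 87 + 347 + 602 + 653 + 58 = 2603
—
[fragile_sum2: fragile > 1 OR days > 18]
ship_id=30: ✓ → 766
ship_id=31: ✓ → 657
ship_id=32: ✓ → 90
ship_id=33: ✗
ship_id=34: ✗
ship_id=35: ✓ → 729
ship_id=36: ✗
ship_id=37: ✗
ship_id=38: ✓ → 55
ship_id=39: ✓ → 653
ship_id=40: ✗
ship_id=41: ✗
ship_id=42: ✗
fragile_sum2 = 766 + 657 + 90 + 729 + 55 + 653 = 2950

fragile_sum=2603, fragile_sum2=2950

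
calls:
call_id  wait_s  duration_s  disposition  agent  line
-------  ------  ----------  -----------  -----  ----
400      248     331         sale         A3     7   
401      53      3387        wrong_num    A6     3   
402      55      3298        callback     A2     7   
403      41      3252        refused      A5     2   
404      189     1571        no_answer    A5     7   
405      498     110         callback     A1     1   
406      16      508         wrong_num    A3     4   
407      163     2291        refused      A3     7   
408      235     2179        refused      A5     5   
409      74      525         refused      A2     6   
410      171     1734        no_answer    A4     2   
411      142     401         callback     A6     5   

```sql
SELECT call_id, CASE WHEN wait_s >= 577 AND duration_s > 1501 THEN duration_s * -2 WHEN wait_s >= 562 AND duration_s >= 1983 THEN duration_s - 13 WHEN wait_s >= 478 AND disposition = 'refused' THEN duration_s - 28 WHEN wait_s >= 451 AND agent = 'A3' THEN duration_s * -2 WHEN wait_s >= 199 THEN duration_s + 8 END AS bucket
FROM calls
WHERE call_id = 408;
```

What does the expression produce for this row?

call_id = 408: wait_s=235, duration_s=2179, disposition=refused, agent=A5, line=5.
wait_s >= 577 AND duration_s > 1501 → false
wait_s >= 562 AND duration_s >= 1983 → false
wait_s >= 478 AND disposition = 'refused' → false
wait_s >= 451 AND agent = 'A3' → false
wait_s >= 199 → true → 2187

2187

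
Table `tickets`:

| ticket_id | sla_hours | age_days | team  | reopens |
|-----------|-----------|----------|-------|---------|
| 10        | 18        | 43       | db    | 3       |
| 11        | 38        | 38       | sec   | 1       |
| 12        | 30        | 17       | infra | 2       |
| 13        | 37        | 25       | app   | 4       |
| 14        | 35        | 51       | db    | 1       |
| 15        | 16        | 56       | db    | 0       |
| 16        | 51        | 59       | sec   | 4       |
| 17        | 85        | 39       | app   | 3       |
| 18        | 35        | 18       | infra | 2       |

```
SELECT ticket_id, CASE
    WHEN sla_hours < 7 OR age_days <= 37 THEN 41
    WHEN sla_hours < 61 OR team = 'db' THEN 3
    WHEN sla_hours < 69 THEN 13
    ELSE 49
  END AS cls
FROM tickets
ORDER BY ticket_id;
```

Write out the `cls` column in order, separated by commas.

ticket_id=10: sla_hours < 61 OR team = 'db' → 3
ticket_id=11: sla_hours < 61 OR team = 'db' → 3
ticket_id=12: sla_hours < 7 OR age_days <= 37 → 41
ticket_id=13: sla_hours < 7 OR age_days <= 37 → 41
ticket_id=14: sla_hours < 61 OR team = 'db' → 3
ticket_id=15: sla_hours < 61 OR team = 'db' → 3
ticket_id=16: sla_hours < 61 OR team = 'db' → 3
ticket_id=17: ELSE → 49
ticket_id=18: sla_hours < 7 OR age_days <= 37 → 41

3, 3, 41, 41, 3, 3, 3, 49, 41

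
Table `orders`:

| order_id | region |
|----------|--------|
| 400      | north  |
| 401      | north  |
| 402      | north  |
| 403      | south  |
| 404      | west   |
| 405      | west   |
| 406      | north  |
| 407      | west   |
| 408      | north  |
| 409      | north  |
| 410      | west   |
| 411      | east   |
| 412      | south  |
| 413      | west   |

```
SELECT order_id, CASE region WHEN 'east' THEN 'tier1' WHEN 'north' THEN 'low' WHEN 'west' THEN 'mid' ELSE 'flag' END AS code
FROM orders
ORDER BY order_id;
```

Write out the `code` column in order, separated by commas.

order_id=400: region='north' → low
order_id=401: region='north' → low
order_id=402: region='north' → low
order_id=403: ELSE → flag
order_id=404: region='west' → mid
order_id=405: region='west' → mid
order_id=406: region='north' → low
order_id=407: region='west' → mid
order_id=408: region='north' → low
order_id=409: region='north' → low
order_id=410: region='west' → mid
order_id=411: region='east' → tier1
order_id=412: ELSE → flag
order_id=413: region='west' → mid

low, low, low, flag, mid, mid, low, mid, low, low, mid, tier1, flag, mid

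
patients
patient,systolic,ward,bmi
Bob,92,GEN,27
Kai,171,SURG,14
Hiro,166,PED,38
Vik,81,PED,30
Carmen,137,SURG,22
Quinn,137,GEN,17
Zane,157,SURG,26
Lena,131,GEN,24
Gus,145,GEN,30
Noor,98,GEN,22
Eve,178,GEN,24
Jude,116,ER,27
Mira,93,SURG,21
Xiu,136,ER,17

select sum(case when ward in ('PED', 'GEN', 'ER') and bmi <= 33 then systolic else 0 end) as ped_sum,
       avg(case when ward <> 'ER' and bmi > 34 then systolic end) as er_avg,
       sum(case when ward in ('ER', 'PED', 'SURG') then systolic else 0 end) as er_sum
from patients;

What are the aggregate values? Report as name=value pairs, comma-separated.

[ped_sum: ward in ('PED', 'GEN', 'ER') and bmi <= 33]
patient=Bob: ✓ → 92
patient=Kai: ✗
patient=Hiro: ✗
patient=Vik: ✓ → 81
patient=Carmen: ✗
patient=Quinn: ✓ → 137
patient=Zane: ✗
patient=Lena: ✓ → 131
patient=Gus: ✓ → 145
patient=Noor: ✓ → 98
patient=Eve: ✓ → 178
patient=Jude: ✓ → 116
patient=Mira: ✗
patient=Xiu: ✓ → 136
ped_sum = 92 + 81 + 137 + 131 + 145 + 98 + 178 + 116 + 136 = 1114
—
[er_avg: ward <> 'ER' and bmi > 34]
patient=Bob: ✗
patient=Kai: ✗
patient=Hiro: ✓ → 166
patient=Vik: ✗
patient=Carmen: ✗
patient=Quinn: ✗
patient=Zane: ✗
patient=Lena: ✗
patient=Gus: ✗
patient=Noor: ✗
patient=Eve: ✗
patient=Jude: ✗
patient=Mira: ✗
patient=Xiu: ✗
er_avg = 166
—
[er_sum: ward in ('ER', 'PED', 'SURG')]
patient=Bob: ✗
patient=Kai: ✓ → 171
patient=Hiro: ✓ → 166
patient=Vik: ✓ → 81
patient=Carmen: ✓ → 137
patient=Quinn: ✗
patient=Zane: ✓ → 157
patient=Lena: ✗
patient=Gus: ✗
patient=Noor: ✗
patient=Eve: ✗
patient=Jude: ✓ → 116
patient=Mira: ✓ → 93
patient=Xiu: ✓ → 136
er_sum = 171 + 166 + 81 + 137 + 157 + 116 + 93 + 136 = 1057

ped_sum=1114, er_avg=166, er_sum=1057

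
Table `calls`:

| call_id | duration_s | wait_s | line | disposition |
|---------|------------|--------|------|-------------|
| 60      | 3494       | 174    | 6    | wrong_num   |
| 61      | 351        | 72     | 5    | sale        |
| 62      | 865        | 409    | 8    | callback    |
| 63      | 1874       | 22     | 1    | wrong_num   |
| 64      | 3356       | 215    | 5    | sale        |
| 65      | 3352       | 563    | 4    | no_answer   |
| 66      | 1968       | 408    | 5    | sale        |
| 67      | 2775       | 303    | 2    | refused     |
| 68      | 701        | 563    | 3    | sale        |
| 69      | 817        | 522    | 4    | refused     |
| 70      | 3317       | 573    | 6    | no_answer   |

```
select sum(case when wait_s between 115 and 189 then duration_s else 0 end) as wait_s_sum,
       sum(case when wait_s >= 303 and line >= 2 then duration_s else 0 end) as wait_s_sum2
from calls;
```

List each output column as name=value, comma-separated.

wait_s_sum=3494, wait_s_sum2=13795

[wait_s_sum: wait_s between 115 and 189]
call_id=60: ✓ → 3494
call_id=61: ✗
call_id=62: ✗
call_id=63: ✗
call_id=64: ✗
call_id=65: ✗
call_id=66: ✗
call_id=67: ✗
call_id=68: ✗
call_id=69: ✗
call_id=70: ✗
wait_s_sum = 3494
—
[wait_s_sum2: wait_s >= 303 and line >= 2]
call_id=60: ✗
call_id=61: ✗
call_id=62: ✓ → 865
call_id=63: ✗
call_id=64: ✗
call_id=65: ✓ → 3352
call_id=66: ✓ → 1968
call_id=67: ✓ → 2775
call_id=68: ✓ → 701
call_id=69: ✓ → 817
call_id=70: ✓ → 3317
wait_s_sum2 = 865 + 3352 + 1968 + 2775 + 701 + 817 + 3317 = 13795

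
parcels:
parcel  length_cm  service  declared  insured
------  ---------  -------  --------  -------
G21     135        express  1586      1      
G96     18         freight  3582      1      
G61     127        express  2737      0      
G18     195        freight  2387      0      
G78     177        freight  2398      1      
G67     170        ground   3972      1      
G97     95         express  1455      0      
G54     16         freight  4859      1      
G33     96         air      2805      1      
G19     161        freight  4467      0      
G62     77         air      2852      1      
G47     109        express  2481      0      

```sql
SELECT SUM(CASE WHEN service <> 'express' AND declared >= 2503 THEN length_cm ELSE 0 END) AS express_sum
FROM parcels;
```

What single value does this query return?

parcel=G21: ✗
parcel=G96: ✓ → 18
parcel=G61: ✗
parcel=G18: ✗
parcel=G78: ✗
parcel=G67: ✓ → 170
parcel=G97: ✗
parcel=G54: ✓ → 16
parcel=G33: ✓ → 96
parcel=G19: ✓ → 161
parcel=G62: ✓ → 77
parcel=G47: ✗
express_sum = 18 + 170 + 16 + 96 + 161 + 77 = 538

538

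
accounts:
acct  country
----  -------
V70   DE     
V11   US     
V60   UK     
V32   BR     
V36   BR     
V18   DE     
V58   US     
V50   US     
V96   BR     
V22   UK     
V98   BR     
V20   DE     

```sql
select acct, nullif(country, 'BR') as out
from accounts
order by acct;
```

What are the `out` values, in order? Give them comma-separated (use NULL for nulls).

acct=V11: country=US vs BR: differ → US
acct=V18: country=DE vs BR: differ → DE
acct=V20: country=DE vs BR: differ → DE
acct=V22: country=UK vs BR: differ → UK
acct=V32: country=BR vs BR: equal → NULL
acct=V36: country=BR vs BR: equal → NULL
acct=V50: country=US vs BR: differ → US
acct=V58: country=US vs BR: differ → US
acct=V60: country=UK vs BR: differ → UK
acct=V70: country=DE vs BR: differ → DE
acct=V96: country=BR vs BR: equal → NULL
acct=V98: country=BR vs BR: equal → NULL

US, DE, DE, UK, NULL, NULL, US, US, UK, DE, NULL, NULL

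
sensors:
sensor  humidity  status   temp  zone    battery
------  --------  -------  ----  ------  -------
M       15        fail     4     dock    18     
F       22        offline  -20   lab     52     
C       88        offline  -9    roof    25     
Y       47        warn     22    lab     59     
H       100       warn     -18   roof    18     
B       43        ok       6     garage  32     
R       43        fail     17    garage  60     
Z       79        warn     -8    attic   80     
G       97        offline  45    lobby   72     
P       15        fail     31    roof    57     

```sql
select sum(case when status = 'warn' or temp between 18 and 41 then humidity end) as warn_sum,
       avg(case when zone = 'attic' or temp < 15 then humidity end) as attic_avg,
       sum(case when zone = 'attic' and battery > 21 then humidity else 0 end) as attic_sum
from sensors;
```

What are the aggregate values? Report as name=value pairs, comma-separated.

warn_sum=241, attic_avg=57.8333333333, attic_sum=79

[warn_sum: status = 'warn' or temp between 18 and 41]
sensor=M: ✗
sensor=F: ✗
sensor=C: ✗
sensor=Y: ✓ → 47
sensor=H: ✓ → 100
sensor=B: ✗
sensor=R: ✗
sensor=Z: ✓ → 79
sensor=G: ✗
sensor=P: ✓ → 15
warn_sum = 47 + 100 + 79 + 15 = 241
—
[attic_avg: zone = 'attic' or temp < 15]
sensor=M: ✓ → 15
sensor=F: ✓ → 22
sensor=C: ✓ → 88
sensor=Y: ✗
sensor=H: ✓ → 100
sensor=B: ✓ → 43
sensor=R: ✗
sensor=Z: ✓ → 79
sensor=G: ✗
sensor=P: ✗
attic_avg = (15 + 22 + 88 + 100 + 43 + 79) / 6 = 57.8333333333
—
[attic_sum: zone = 'attic' and battery > 21]
sensor=M: ✗
sensor=F: ✗
sensor=C: ✗
sensor=Y: ✗
sensor=H: ✗
sensor=B: ✗
sensor=R: ✗
sensor=Z: ✓ → 79
sensor=G: ✗
sensor=P: ✗
attic_sum = 79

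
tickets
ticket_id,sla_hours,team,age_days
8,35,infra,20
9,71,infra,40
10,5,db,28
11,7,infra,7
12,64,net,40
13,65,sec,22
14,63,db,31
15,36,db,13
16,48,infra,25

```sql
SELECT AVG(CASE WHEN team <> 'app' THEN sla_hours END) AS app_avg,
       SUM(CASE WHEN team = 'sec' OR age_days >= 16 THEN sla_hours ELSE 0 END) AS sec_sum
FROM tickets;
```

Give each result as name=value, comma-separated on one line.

app_avg=43.7777777778, sec_sum=351

[app_avg: team <> 'app']
ticket_id=8: ✓ → 35
ticket_id=9: ✓ → 71
ticket_id=10: ✓ → 5
ticket_id=11: ✓ → 7
ticket_id=12: ✓ → 64
ticket_id=13: ✓ → 65
ticket_id=14: ✓ → 63
ticket_id=15: ✓ → 36
ticket_id=16: ✓ → 48
app_avg = (35 + 71 + 5 + 7 + 64 + 65 + 63 + 36 + 48) / 9 = 43.7777777778
—
[sec_sum: team = 'sec' OR age_days >= 16]
ticket_id=8: ✓ → 35
ticket_id=9: ✓ → 71
ticket_id=10: ✓ → 5
ticket_id=11: ✗
ticket_id=12: ✓ → 64
ticket_id=13: ✓ → 65
ticket_id=14: ✓ → 63
ticket_id=15: ✗
ticket_id=16: ✓ → 48
sec_sum = 35 + 71 + 5 + 64 + 65 + 63 + 48 = 351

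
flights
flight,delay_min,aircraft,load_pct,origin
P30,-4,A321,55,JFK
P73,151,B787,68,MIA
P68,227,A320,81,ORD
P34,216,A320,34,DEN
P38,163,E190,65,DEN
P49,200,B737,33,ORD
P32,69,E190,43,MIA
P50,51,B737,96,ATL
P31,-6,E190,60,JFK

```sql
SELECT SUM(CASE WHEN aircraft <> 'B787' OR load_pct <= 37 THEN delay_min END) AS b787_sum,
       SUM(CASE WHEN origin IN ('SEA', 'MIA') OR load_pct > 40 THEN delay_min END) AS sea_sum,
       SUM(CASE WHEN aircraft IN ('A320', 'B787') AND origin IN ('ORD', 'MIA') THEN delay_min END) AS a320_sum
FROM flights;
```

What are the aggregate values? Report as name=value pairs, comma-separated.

[b787_sum: aircraft <> 'B787' OR load_pct <= 37]
flight=P30: ✓ → -4
flight=P73: ✗
flight=P68: ✓ → 227
flight=P34: ✓ → 216
flight=P38: ✓ → 163
flight=P49: ✓ → 200
flight=P32: ✓ → 69
flight=P50: ✓ → 51
flight=P31: ✓ → -6
b787_sum = -4 + 227 + 216 + 163 + 200 + 69 + 51 + -6 = 916
—
[sea_sum: origin IN ('SEA', 'MIA') OR load_pct > 40]
flight=P30: ✓ → -4
flight=P73: ✓ → 151
flight=P68: ✓ → 227
flight=P34: ✗
flight=P38: ✓ → 163
flight=P49: ✗
flight=P32: ✓ → 69
flight=P50: ✓ → 51
flight=P31: ✓ → -6
sea_sum = -4 + 151 + 227 + 163 + 69 + 51 + -6 = 651
—
[a320_sum: aircraft IN ('A320', 'B787') AND origin IN ('ORD', 'MIA')]
flight=P30: ✗
flight=P73: ✓ → 151
flight=P68: ✓ → 227
flight=P34: ✗
flight=P38: ✗
flight=P49: ✗
flight=P32: ✗
flight=P50: ✗
flight=P31: ✗
a320_sum = 151 + 227 = 378

b787_sum=916, sea_sum=651, a320_sum=378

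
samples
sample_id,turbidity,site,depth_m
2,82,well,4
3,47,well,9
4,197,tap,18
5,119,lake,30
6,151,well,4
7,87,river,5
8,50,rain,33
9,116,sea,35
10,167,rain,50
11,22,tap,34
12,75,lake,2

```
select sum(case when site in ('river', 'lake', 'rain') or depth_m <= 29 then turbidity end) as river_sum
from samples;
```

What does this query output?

975

sample_id=2: ✓ → 82
sample_id=3: ✓ → 47
sample_id=4: ✓ → 197
sample_id=5: ✓ → 119
sample_id=6: ✓ → 151
sample_id=7: ✓ → 87
sample_id=8: ✓ → 50
sample_id=9: ✗
sample_id=10: ✓ → 167
sample_id=11: ✗
sample_id=12: ✓ → 75
river_sum = 82 + 47 + 197 + 119 + 151 + 87 + 50 + 167 + 75 = 975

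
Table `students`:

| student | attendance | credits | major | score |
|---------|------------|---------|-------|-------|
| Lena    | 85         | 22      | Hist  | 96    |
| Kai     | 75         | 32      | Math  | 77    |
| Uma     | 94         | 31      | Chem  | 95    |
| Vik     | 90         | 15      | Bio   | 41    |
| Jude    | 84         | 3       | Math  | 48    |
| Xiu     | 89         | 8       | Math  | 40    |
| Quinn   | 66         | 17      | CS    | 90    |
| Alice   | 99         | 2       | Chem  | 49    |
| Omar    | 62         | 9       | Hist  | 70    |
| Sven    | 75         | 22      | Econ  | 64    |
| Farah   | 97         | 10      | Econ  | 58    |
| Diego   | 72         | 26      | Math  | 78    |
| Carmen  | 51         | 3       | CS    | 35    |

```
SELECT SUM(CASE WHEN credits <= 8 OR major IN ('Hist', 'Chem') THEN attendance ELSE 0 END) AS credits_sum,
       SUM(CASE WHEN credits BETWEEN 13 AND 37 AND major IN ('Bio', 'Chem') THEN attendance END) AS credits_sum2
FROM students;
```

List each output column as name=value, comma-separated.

[credits_sum: credits <= 8 OR major IN ('Hist', 'Chem')]
student=Lena: ✓ → 85
student=Kai: ✗
student=Uma: ✓ → 94
student=Vik: ✗
student=Jude: ✓ → 84
student=Xiu: ✓ → 89
student=Quinn: ✗
student=Alice: ✓ → 99
student=Omar: ✓ → 62
student=Sven: ✗
student=Farah: ✗
student=Diego: ✗
student=Carmen: ✓ → 51
credits_sum = 85 + 94 + 84 + 89 + 99 + 62 + 51 = 564
—
[credits_sum2: credits BETWEEN 13 AND 37 AND major IN ('Bio', 'Chem')]
student=Lena: ✗
student=Kai: ✗
student=Uma: ✓ → 94
student=Vik: ✓ → 90
student=Jude: ✗
student=Xiu: ✗
student=Quinn: ✗
student=Alice: ✗
student=Omar: ✗
student=Sven: ✗
student=Farah: ✗
student=Diego: ✗
student=Carmen: ✗
credits_sum2 = 94 + 90 = 184

credits_sum=564, credits_sum2=184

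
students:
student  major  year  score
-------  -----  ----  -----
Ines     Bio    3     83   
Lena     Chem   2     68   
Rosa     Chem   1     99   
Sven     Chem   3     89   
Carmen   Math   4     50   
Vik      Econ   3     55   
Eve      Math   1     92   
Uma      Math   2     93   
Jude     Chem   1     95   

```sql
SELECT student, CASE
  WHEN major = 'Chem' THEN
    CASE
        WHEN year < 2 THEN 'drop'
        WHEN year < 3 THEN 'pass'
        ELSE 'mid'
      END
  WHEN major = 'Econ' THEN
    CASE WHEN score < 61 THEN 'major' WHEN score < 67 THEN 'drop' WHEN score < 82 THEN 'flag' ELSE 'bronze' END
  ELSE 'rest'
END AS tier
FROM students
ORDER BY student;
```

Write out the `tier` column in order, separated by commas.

student=Carmen: major='Math' → outer ELSE → rest
student=Eve: major='Math' → outer ELSE → rest
student=Ines: major='Bio' → outer ELSE → rest
student=Jude: major='Chem' → inner[year < 2] → drop
student=Lena: major='Chem' → inner[year < 3] → pass
student=Rosa: major='Chem' → inner[year < 2] → drop
student=Sven: major='Chem' → inner[ELSE] → mid
student=Uma: major='Math' → outer ELSE → rest
student=Vik: major='Econ' → inner[score < 61] → major

rest, rest, rest, drop, pass, drop, mid, rest, major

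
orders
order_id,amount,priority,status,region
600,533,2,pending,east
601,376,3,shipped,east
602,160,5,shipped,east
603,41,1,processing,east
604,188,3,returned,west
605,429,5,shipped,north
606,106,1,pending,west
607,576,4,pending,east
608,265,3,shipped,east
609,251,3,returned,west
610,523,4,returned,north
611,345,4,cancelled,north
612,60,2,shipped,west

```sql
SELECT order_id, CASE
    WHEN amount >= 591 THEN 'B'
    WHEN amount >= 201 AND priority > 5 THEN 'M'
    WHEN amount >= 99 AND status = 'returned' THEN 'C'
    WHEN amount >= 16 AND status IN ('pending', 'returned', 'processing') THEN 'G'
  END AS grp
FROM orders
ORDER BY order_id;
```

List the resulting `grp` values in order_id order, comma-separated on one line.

order_id=600: amount >= 16 AND status IN ('pending', 'returned', 'processing') → G
order_id=601: (no match → NULL) → NULL
order_id=602: (no match → NULL) → NULL
order_id=603: amount >= 16 AND status IN ('pending', 'returned', 'processing') → G
order_id=604: amount >= 99 AND status = 'returned' → C
order_id=605: (no match → NULL) → NULL
order_id=606: amount >= 16 AND status IN ('pending', 'returned', 'processing') → G
order_id=607: amount >= 16 AND status IN ('pending', 'returned', 'processing') → G
order_id=608: (no match → NULL) → NULL
order_id=609: amount >= 99 AND status = 'returned' → C
order_id=610: amount >= 99 AND status = 'returned' → C
order_id=611: (no match → NULL) → NULL
order_id=612: (no match → NULL) → NULL

G, NULL, NULL, G, C, NULL, G, G, NULL, C, C, NULL, NULL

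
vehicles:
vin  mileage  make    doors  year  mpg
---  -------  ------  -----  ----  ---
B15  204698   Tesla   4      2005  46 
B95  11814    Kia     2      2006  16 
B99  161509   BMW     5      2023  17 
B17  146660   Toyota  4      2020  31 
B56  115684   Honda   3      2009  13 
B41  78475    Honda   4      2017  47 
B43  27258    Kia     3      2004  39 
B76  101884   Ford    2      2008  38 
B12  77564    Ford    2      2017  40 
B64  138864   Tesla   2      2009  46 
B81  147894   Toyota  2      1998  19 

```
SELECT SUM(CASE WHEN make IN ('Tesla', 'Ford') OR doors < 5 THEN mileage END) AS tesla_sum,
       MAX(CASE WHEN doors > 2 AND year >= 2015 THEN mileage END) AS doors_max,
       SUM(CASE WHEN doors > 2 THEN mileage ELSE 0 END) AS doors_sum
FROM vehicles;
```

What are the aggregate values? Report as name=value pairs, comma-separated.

[tesla_sum: make IN ('Tesla', 'Ford') OR doors < 5]
vin=B15: ✓ → 204698
vin=B95: ✓ → 11814
vin=B99: ✗
vin=B17: ✓ → 146660
vin=B56: ✓ → 115684
vin=B41: ✓ → 78475
vin=B43: ✓ → 27258
vin=B76: ✓ → 101884
vin=B12: ✓ → 77564
vin=B64: ✓ → 138864
vin=B81: ✓ → 147894
tesla_sum = 204698 + 11814 + 146660 + 115684 + 78475 + 27258 + 101884 + 77564 + 138864 + 147894 = 1050795
—
[doors_max: doors > 2 AND year >= 2015]
vin=B15: ✗
vin=B95: ✗
vin=B99: ✓ → 161509
vin=B17: ✓ → 146660
vin=B56: ✗
vin=B41: ✓ → 78475
vin=B43: ✗
vin=B76: ✗
vin=B12: ✗
vin=B64: ✗
vin=B81: ✗
doors_max = MAX(161509, 146660, 78475) = 161509
—
[doors_sum: doors > 2]
vin=B15: ✓ → 204698
vin=B95: ✗
vin=B99: ✓ → 161509
vin=B17: ✓ → 146660
vin=B56: ✓ → 115684
vin=B41: ✓ → 78475
vin=B43: ✓ → 27258
vin=B76: ✗
vin=B12: ✗
vin=B64: ✗
vin=B81: ✗
doors_sum = 204698 + 161509 + 146660 + 115684 + 78475 + 27258 = 734284

tesla_sum=1050795, doors_max=161509, doors_sum=734284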